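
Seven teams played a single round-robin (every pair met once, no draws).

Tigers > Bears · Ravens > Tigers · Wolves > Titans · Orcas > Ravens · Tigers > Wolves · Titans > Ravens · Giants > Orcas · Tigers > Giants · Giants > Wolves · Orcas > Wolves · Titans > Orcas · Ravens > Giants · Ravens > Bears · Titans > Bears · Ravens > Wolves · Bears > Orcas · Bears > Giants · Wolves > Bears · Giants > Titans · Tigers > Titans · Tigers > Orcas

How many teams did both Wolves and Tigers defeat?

Wolves beat: Bears, Titans.
Tigers beat: Orcas, Giants, Bears, Wolves, Titans.
Both beat: Bears, Titans — 2.

2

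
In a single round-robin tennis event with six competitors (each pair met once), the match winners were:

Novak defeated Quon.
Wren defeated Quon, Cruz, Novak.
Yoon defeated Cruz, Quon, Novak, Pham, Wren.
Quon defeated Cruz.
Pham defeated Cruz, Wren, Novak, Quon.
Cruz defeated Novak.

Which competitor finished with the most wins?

Yoon

Win totals: Yoon 5, Novak 1, Cruz 1, Quon 1, Wren 3, Pham 4.
Yoon leads with 5 wins (next highest: 4).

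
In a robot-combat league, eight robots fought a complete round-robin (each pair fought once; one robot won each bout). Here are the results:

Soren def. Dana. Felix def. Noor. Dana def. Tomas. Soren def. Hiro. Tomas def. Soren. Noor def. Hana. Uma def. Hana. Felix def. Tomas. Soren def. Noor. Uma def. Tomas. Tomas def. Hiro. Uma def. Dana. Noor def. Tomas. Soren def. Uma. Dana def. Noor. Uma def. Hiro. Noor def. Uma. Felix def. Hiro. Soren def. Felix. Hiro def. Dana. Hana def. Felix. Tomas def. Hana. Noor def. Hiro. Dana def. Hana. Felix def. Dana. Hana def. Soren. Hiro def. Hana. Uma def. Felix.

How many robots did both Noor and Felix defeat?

Noor beat: Uma, Hiro, Hana, Tomas.
Felix beat: Dana, Noor, Hiro, Tomas.
Both beat: Hiro, Tomas — 2.

2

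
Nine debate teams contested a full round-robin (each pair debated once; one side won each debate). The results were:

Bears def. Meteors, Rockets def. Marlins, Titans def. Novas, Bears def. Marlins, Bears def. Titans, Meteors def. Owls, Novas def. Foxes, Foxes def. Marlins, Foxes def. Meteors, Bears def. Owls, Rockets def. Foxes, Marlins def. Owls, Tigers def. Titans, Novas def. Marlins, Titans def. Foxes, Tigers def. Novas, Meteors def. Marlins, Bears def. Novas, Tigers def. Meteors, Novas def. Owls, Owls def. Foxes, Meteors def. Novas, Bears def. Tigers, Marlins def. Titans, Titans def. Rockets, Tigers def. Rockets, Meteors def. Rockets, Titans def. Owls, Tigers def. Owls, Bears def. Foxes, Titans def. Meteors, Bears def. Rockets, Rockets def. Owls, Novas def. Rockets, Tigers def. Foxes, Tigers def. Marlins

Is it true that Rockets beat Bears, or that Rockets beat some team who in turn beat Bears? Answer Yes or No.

No

Rockets did not beat Bears directly.
Rockets beat Owls, Marlins, Foxes, but each of them lost to Bears. No two-step path.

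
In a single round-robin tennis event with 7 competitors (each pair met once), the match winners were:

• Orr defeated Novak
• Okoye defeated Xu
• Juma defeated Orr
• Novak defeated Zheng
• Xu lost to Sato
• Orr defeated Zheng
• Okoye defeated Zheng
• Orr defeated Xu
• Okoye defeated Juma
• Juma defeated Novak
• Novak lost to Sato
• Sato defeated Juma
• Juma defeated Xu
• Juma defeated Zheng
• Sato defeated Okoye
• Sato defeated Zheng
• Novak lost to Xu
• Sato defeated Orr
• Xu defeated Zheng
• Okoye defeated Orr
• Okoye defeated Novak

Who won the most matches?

Sato

Win totals: Sato 6, Novak 1, Xu 2, Juma 4, Okoye 5, Orr 3, Zheng 0.
Sato leads with 6 wins (next highest: 5).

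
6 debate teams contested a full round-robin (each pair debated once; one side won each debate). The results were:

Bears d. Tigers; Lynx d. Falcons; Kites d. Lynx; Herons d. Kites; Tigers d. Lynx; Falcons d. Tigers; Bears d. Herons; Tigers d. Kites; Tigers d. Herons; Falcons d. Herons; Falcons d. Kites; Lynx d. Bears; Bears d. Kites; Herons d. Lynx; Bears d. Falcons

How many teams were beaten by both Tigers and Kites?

Tigers beat: Herons, Lynx, Kites.
Kites beat: Lynx.
Both beat: Lynx — 1.

1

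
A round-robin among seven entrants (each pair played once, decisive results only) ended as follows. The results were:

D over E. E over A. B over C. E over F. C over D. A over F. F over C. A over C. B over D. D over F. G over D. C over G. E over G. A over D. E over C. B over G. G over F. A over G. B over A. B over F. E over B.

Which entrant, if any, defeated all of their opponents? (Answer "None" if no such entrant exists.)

None

Highest win total is E with 5 (out of 6 possible).
E lost to D, so no entrant went undefeated.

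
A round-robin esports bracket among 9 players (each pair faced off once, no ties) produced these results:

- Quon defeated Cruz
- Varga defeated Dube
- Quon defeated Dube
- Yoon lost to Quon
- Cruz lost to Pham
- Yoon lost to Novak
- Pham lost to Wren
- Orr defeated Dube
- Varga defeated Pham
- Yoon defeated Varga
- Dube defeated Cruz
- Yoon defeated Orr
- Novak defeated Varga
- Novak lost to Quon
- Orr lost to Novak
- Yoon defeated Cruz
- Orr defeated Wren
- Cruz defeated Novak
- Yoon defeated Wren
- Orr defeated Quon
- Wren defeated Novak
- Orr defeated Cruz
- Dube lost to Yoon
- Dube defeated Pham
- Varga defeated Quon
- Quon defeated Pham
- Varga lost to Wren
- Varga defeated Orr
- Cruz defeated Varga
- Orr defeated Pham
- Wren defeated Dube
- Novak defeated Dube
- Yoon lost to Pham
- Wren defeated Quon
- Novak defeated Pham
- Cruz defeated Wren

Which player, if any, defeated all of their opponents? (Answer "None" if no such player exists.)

Highest win total is Yoon with 5 (out of 8 possible).
Yoon lost to Quon, Novak, Pham, so no player went undefeated.

None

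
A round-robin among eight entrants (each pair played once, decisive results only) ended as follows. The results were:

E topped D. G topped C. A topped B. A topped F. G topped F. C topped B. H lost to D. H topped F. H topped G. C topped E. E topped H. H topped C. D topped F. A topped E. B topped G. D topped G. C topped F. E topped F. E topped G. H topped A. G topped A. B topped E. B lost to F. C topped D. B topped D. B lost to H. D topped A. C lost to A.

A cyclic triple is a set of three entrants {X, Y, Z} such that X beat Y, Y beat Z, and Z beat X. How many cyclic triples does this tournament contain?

16

Win totals: A 4, B 3, C 4, D 4, E 4, F 1, G 3, H 5.
An entrant with w wins dominates both others in C(w,2) triples; summing gives 6 + 3 + 6 + 6 + 6 + 0 + 3 + 10 = 40 transitive triples.
Total triples C(8,3) = 56, so cyclic triples = 56 − 40 = 16.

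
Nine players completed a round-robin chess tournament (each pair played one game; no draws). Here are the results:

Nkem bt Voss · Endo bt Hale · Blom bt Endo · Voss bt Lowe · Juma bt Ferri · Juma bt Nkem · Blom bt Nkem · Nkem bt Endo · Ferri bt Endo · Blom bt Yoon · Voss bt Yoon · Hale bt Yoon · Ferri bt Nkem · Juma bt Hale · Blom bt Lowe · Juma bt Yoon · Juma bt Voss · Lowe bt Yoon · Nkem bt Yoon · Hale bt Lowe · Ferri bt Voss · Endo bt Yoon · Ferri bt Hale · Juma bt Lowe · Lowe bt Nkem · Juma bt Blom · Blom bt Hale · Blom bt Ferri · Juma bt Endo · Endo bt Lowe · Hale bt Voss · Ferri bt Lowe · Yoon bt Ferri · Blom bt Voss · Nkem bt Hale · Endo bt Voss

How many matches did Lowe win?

2

Lowe's results: beat Nkem, Yoon; lost to Blom, Ferri, Juma, Hale, Endo, Voss.
That is 2 wins.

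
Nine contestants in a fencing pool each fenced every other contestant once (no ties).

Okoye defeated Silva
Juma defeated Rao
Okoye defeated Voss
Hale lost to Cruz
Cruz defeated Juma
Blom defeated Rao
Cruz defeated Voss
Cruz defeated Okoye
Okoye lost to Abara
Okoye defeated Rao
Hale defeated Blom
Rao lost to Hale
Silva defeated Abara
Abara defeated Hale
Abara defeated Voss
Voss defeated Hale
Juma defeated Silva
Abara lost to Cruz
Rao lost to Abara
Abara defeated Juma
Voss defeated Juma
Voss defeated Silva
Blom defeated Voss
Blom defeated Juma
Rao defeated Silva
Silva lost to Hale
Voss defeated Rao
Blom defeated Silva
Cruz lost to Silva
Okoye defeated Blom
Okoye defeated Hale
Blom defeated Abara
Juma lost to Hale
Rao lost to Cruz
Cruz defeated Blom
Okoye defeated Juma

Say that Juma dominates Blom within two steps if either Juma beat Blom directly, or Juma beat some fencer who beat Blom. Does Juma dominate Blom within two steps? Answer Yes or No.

Juma did not beat Blom directly.
Juma beat Rao, Silva, but each of them lost to Blom. No two-step path.

No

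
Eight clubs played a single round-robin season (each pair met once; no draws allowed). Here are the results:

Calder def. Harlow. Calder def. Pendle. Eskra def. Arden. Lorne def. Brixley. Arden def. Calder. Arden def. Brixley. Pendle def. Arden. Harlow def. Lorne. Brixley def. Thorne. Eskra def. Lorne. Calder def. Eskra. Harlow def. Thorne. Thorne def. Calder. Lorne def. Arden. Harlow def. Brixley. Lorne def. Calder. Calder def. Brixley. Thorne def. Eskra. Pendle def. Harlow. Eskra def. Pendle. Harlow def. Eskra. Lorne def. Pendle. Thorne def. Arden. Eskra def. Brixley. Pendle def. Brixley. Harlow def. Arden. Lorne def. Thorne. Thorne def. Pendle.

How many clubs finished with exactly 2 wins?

1

Win totals: Eskra 4, Thorne 4, Arden 2, Pendle 3, Harlow 5, Lorne 5, Brixley 1, Calder 4.
Exactly 2: Arden — 1 club.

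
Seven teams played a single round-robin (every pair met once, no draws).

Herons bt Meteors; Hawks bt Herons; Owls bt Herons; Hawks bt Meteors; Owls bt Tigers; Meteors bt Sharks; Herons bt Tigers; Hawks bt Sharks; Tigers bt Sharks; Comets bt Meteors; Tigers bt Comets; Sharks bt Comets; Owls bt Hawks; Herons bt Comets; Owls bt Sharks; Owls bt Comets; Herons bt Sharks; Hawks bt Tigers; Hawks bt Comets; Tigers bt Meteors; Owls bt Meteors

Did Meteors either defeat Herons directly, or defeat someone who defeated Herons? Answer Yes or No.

No

Meteors did not beat Herons directly.
Meteors beat Sharks, but each of them lost to Herons. No two-step path.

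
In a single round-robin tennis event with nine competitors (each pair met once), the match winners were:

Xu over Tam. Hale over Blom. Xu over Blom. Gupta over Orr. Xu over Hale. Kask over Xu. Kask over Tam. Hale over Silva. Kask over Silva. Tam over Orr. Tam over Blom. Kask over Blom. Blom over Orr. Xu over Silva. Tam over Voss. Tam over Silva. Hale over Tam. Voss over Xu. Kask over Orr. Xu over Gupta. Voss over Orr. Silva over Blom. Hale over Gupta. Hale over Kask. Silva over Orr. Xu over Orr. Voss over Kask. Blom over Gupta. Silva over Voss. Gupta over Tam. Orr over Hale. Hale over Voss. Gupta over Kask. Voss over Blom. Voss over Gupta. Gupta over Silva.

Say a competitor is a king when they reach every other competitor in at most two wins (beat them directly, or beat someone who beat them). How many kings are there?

Hale reaches everyone (king).
Kask reaches everyone (king).
Tam reaches everyone (king).
Orr cannot reach Xu in two steps.
Gupta reaches everyone (king).
Voss reaches everyone (king).
Blom cannot reach Voss, Xu in two steps.
Silva cannot reach Tam in two steps.
Xu reaches everyone (king).
Kings: Hale, Kask, Tam, Gupta, Voss, Xu — 6.

6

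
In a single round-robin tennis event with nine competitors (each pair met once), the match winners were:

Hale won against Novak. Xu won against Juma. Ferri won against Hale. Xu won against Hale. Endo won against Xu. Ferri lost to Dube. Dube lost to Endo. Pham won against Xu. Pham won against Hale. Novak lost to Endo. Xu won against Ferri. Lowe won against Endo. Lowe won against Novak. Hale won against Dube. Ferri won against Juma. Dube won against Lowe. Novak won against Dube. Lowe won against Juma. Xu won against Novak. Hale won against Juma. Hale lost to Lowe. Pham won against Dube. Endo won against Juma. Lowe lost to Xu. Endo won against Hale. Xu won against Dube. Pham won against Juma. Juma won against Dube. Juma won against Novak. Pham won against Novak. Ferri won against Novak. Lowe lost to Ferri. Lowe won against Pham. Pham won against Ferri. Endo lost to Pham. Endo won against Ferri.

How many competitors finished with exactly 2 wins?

Win totals: Pham 7, Novak 1, Hale 3, Lowe 5, Ferri 4, Juma 2, Xu 6, Dube 2, Endo 6.
Exactly 2: Juma, Dube — 2 competitors.

2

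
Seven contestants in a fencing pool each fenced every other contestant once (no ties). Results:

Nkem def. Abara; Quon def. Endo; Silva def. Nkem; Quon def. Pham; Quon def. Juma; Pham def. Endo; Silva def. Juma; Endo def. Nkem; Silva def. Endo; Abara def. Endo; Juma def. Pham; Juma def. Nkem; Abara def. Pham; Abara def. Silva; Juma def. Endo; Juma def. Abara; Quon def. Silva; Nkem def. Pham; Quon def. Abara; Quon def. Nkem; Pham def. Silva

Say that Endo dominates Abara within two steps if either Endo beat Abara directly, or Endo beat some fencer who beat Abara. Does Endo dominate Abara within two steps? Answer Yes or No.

Yes

Endo did not beat Abara directly.
Endo beat Nkem. Of those, Nkem beat Abara.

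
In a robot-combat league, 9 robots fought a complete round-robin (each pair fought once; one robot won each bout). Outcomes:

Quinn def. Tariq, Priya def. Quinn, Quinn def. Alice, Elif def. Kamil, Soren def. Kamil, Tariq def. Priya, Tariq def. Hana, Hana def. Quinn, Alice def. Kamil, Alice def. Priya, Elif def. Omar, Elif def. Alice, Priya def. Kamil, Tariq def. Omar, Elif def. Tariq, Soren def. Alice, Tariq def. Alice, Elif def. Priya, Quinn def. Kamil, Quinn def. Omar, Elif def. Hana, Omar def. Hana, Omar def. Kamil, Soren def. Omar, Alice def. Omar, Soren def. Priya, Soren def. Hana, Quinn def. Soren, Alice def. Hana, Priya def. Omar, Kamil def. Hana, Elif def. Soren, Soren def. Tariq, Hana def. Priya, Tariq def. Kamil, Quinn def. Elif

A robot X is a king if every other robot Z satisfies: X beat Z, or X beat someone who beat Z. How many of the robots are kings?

4

Hana reaches everyone (king).
Kamil cannot reach Soren, Tariq, Omar, Elif, Alice in two steps.
Priya reaches everyone (king).
Soren cannot reach Elif in two steps.
Tariq cannot reach Soren, Elif in two steps.
Omar cannot reach Soren, Tariq, Elif, Alice in two steps.
Elif reaches everyone (king).
Alice cannot reach Soren, Tariq, Elif in two steps.
Quinn reaches everyone (king).
Kings: Hana, Priya, Elif, Quinn — 4.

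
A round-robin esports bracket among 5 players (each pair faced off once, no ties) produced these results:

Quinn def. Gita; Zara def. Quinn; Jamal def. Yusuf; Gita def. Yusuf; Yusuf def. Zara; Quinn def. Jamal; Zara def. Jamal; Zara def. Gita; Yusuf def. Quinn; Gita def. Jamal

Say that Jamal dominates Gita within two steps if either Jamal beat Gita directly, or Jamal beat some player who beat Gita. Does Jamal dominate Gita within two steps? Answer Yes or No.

No

Jamal did not beat Gita directly.
Jamal beat Yusuf, but each of them lost to Gita. No two-step path.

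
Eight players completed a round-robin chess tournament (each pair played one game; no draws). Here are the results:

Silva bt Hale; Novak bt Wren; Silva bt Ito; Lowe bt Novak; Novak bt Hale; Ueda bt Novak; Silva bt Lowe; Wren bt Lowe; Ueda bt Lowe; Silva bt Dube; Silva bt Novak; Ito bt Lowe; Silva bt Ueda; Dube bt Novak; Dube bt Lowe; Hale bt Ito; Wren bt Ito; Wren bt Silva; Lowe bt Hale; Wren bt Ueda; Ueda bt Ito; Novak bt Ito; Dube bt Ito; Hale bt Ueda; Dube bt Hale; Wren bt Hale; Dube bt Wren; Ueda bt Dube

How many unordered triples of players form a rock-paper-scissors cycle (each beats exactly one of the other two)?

10

Win totals: Ueda 4, Lowe 2, Novak 3, Ito 1, Hale 2, Dube 5, Silva 6, Wren 5.
A player with w wins dominates both others in C(w,2) triples; summing gives 6 + 1 + 3 + 0 + 1 + 10 + 15 + 10 = 46 transitive triples.
Total triples C(8,3) = 56, so cyclic triples = 56 − 46 = 10.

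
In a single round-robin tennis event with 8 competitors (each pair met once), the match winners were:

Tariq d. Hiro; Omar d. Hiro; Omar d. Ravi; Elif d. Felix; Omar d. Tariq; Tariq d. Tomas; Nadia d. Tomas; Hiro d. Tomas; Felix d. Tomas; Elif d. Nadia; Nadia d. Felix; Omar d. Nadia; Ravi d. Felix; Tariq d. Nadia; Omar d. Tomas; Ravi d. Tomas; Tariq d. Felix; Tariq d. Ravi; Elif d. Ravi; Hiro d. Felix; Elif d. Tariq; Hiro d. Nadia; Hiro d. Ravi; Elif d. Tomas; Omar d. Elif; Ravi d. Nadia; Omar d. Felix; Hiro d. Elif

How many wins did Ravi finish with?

Ravi's results: beat Nadia, Felix, Tomas; lost to Tariq, Hiro, Omar, Elif.
That is 3 wins.

3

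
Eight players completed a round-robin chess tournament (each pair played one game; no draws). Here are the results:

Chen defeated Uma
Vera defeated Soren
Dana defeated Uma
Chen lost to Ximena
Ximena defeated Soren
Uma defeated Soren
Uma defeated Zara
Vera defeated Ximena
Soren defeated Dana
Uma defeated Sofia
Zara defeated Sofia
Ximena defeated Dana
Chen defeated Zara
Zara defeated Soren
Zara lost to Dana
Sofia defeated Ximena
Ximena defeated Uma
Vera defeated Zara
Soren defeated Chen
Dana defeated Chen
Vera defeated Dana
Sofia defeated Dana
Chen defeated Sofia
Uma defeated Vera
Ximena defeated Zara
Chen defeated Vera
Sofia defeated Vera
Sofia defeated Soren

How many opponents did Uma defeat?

4

Uma's results: beat Sofia, Vera, Soren, Zara; lost to Ximena, Chen, Dana.
That is 4 wins.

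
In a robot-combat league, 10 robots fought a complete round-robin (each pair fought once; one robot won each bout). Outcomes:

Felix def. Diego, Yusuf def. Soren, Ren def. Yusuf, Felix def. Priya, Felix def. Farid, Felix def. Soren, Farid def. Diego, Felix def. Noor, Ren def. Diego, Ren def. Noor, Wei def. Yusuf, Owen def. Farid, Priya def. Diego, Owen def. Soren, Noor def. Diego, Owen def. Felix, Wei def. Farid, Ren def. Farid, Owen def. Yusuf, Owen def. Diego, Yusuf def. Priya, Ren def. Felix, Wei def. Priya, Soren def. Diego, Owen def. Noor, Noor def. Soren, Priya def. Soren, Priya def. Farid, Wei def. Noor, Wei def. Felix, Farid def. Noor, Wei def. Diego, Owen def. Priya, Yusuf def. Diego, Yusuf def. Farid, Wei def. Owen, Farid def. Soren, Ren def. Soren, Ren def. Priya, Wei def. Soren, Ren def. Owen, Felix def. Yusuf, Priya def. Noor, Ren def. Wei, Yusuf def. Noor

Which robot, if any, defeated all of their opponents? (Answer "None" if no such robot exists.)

Ren

Ren has 9 wins out of 9 opponents — a perfect record.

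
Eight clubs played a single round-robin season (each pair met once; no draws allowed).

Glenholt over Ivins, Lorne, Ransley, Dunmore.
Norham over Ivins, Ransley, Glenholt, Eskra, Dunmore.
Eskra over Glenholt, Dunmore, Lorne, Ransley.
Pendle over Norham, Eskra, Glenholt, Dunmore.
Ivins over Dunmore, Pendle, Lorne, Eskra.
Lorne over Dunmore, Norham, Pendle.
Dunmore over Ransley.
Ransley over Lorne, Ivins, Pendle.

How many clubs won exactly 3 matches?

Win totals: Dunmore 1, Ransley 3, Glenholt 4, Norham 5, Lorne 3, Eskra 4, Pendle 4, Ivins 4.
Exactly 3: Ransley, Lorne — 2 clubs.

2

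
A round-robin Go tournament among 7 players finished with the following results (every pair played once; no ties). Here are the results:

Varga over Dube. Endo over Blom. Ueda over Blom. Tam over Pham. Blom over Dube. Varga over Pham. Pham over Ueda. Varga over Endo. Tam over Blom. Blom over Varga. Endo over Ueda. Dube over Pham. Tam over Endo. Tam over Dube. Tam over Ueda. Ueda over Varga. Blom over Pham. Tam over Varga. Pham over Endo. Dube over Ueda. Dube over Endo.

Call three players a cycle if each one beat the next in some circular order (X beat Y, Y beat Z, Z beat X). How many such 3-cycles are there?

8

Win totals: Varga 3, Pham 2, Dube 3, Endo 2, Ueda 2, Blom 3, Tam 6.
A player with w wins dominates both others in C(w,2) triples; summing gives 3 + 1 + 3 + 1 + 1 + 3 + 15 = 27 transitive triples.
Total triples C(7,3) = 35, so cyclic triples = 35 − 27 = 8.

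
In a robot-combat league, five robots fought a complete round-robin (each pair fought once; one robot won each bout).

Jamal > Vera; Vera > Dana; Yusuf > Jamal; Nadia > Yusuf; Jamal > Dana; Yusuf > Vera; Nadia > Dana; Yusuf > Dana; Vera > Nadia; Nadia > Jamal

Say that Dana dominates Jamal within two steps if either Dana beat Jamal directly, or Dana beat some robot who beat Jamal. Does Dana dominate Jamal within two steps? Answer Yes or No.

Dana did not beat Jamal directly.
Dana beat no one, so there is no intermediate robot.

No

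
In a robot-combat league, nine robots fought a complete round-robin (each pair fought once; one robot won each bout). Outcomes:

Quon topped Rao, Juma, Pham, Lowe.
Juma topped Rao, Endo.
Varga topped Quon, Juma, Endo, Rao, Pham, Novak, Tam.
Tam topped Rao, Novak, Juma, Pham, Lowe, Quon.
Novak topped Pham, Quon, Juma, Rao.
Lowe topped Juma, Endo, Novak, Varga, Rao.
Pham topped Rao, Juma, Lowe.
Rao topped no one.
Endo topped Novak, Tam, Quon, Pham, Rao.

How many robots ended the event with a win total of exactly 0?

Win totals: Lowe 5, Endo 5, Quon 4, Tam 6, Pham 3, Rao 0, Varga 7, Juma 2, Novak 4.
Exactly 0: Rao — 1 robot.

1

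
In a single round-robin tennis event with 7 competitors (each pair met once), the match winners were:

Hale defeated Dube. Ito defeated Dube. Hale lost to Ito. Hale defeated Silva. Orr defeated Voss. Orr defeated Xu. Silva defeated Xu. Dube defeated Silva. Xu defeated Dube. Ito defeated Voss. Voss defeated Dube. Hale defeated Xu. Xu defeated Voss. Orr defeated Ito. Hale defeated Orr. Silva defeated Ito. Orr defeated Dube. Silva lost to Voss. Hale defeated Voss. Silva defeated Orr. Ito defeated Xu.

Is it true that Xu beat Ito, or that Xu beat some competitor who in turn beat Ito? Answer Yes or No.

No

Xu did not beat Ito directly.
Xu beat Voss, Dube, but each of them lost to Ito. No two-step path.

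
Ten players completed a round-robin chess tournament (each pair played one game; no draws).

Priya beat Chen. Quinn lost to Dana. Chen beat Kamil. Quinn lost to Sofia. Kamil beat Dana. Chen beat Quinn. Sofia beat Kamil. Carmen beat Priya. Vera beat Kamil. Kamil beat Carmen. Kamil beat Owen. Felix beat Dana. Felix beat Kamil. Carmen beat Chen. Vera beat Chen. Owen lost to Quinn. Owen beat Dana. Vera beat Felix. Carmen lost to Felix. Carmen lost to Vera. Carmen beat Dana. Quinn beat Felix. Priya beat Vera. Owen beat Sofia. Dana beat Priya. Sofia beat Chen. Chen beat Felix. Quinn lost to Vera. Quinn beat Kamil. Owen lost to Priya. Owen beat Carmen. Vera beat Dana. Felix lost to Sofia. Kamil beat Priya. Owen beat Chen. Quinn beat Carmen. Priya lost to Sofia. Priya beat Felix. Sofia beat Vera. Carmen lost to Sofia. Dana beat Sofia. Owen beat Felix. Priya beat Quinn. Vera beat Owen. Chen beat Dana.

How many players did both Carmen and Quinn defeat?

0

Carmen beat: Dana, Chen, Priya.
Quinn beat: Felix, Kamil, Carmen, Owen.
No one was beaten by both.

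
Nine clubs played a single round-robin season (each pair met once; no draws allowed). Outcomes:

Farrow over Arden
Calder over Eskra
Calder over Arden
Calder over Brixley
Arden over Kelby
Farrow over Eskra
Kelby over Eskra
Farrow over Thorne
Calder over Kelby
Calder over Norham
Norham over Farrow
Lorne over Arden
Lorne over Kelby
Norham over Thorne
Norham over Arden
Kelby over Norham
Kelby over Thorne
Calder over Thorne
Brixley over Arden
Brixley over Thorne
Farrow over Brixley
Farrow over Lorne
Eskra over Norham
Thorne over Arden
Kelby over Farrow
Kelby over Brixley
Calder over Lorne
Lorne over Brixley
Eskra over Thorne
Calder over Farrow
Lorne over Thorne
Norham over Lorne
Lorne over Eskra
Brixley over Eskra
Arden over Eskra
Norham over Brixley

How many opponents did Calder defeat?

8

Calder's results: beat Eskra, Arden, Lorne, Norham, Thorne, Farrow, Brixley, Kelby; lost to no one.
That is 8 wins.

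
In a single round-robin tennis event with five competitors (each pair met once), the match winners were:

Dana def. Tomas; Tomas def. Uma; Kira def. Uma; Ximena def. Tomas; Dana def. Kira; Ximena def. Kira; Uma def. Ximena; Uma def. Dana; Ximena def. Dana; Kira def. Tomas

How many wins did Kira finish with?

2

Kira's results: beat Uma, Tomas; lost to Dana, Ximena.
That is 2 wins.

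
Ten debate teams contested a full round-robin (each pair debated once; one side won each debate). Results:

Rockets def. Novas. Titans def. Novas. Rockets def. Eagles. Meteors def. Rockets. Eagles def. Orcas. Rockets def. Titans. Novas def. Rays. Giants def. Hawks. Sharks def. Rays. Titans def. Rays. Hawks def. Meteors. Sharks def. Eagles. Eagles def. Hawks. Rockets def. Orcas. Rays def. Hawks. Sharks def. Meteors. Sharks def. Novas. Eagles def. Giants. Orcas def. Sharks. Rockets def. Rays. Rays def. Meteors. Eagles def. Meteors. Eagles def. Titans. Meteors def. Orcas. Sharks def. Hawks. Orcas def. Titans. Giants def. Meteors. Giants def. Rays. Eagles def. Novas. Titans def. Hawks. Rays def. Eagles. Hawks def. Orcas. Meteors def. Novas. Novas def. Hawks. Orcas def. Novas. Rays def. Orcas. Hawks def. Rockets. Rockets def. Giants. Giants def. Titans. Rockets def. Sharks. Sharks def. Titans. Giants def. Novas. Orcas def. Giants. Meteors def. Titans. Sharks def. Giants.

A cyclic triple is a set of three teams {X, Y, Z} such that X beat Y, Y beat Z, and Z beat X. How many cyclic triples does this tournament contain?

Win totals: Sharks 7, Eagles 6, Hawks 3, Novas 2, Rays 4, Titans 3, Rockets 7, Meteors 4, Giants 5, Orcas 4.
A team with w wins dominates both others in C(w,2) triples; summing gives 21 + 15 + 3 + 1 + 6 + 3 + 21 + 6 + 10 + 6 = 92 transitive triples.
Total triples C(10,3) = 120, so cyclic triples = 120 − 92 = 28.

28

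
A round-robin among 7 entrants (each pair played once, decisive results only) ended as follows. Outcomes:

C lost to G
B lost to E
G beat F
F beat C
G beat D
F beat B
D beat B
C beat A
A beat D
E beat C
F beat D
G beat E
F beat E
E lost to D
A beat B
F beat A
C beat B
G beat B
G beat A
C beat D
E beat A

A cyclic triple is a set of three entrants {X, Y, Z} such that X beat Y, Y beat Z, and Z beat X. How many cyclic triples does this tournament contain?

Win totals: A 2, B 0, C 3, D 2, E 3, F 5, G 6.
An entrant with w wins dominates both others in C(w,2) triples; summing gives 1 + 0 + 3 + 1 + 3 + 10 + 15 = 33 transitive triples.
Total triples C(7,3) = 35, so cyclic triples = 35 − 33 = 2.

2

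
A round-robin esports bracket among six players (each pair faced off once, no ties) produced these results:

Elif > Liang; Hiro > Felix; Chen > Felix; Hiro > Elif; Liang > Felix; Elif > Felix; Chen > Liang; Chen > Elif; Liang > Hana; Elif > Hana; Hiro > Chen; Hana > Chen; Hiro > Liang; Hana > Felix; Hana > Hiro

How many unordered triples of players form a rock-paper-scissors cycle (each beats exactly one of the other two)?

Win totals: Hiro 4, Elif 3, Felix 0, Hana 3, Liang 2, Chen 3.
A player with w wins dominates both others in C(w,2) triples; summing gives 6 + 3 + 0 + 3 + 1 + 3 = 16 transitive triples.
Total triples C(6,3) = 20, so cyclic triples = 20 − 16 = 4.

4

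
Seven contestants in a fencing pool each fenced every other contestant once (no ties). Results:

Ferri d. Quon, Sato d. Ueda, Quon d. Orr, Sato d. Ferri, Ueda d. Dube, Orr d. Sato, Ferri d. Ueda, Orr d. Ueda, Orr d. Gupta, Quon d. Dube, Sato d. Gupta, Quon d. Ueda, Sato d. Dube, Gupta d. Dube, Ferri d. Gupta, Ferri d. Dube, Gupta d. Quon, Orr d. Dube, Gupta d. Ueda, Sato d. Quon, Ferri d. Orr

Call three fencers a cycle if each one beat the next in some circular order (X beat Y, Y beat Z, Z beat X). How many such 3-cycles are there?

Win totals: Sato 5, Gupta 3, Quon 3, Ferri 5, Dube 0, Orr 4, Ueda 1.
A fencer with w wins dominates both others in C(w,2) triples; summing gives 10 + 3 + 3 + 10 + 0 + 6 + 0 = 32 transitive triples.
Total triples C(7,3) = 35, so cyclic triples = 35 − 32 = 3.

3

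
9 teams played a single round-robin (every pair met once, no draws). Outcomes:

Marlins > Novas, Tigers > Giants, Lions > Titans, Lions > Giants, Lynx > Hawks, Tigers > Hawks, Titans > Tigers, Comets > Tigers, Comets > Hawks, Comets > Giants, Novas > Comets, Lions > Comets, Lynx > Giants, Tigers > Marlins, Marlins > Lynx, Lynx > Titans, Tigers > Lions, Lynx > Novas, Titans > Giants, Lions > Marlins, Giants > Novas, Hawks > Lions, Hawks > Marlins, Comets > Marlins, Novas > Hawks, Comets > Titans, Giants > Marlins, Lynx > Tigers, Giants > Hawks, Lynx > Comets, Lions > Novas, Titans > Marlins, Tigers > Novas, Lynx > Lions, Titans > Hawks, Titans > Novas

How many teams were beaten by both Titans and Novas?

Titans beat: Giants, Novas, Tigers, Hawks, Marlins.
Novas beat: Comets, Hawks.
Both beat: Hawks — 1.

1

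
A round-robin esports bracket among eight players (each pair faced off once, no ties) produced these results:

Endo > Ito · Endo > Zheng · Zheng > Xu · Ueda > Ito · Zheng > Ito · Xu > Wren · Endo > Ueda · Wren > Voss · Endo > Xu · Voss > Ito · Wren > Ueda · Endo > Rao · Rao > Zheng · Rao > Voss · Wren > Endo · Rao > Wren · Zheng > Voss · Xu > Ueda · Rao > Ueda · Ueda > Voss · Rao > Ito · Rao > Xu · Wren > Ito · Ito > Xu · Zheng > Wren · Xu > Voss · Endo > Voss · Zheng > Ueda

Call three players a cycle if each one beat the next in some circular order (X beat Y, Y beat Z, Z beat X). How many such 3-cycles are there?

Win totals: Endo 6, Rao 6, Ito 1, Zheng 5, Xu 3, Wren 4, Voss 1, Ueda 2.
A player with w wins dominates both others in C(w,2) triples; summing gives 15 + 15 + 0 + 10 + 3 + 6 + 0 + 1 = 50 transitive triples.
Total triples C(8,3) = 56, so cyclic triples = 56 − 50 = 6.

6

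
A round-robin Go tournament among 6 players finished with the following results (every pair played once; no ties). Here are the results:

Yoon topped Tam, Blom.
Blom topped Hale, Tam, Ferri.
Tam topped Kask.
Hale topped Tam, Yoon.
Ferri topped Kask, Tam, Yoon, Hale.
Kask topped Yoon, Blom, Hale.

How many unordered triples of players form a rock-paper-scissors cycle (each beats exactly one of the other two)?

6

Win totals: Kask 3, Tam 1, Ferri 4, Yoon 2, Hale 2, Blom 3.
A player with w wins dominates both others in C(w,2) triples; summing gives 3 + 0 + 6 + 1 + 1 + 3 = 14 transitive triples.
Total triples C(6,3) = 20, so cyclic triples = 20 − 14 = 6.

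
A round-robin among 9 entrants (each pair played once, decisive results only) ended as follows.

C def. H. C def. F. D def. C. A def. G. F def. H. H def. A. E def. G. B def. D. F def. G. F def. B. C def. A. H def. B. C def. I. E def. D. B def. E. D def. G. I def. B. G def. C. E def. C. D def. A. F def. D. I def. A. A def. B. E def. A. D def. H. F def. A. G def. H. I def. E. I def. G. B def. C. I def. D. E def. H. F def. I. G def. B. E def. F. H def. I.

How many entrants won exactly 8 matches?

Win totals: A 2, B 3, C 4, D 4, E 6, F 6, G 3, H 3, I 5.
No entrant has exactly 8 wins.

0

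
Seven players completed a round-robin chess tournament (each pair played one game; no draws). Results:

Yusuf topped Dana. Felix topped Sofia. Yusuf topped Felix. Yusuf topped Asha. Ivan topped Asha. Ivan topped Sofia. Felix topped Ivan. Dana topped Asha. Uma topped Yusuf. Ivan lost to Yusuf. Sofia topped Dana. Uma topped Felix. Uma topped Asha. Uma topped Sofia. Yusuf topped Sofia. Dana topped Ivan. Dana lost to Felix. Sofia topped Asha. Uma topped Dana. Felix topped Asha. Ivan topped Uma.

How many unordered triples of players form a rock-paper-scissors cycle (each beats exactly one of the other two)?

4

Win totals: Ivan 3, Felix 4, Sofia 2, Dana 2, Uma 5, Asha 0, Yusuf 5.
A player with w wins dominates both others in C(w,2) triples; summing gives 3 + 6 + 1 + 1 + 10 + 0 + 10 = 31 transitive triples.
Total triples C(7,3) = 35, so cyclic triples = 35 − 31 = 4.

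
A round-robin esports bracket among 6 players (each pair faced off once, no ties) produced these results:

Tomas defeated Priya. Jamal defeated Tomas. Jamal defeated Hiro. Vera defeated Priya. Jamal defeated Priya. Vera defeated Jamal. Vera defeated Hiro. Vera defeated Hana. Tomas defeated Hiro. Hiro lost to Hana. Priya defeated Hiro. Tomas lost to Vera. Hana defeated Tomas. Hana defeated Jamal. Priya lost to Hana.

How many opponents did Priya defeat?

Priya's results: beat Hiro; lost to Tomas, Vera, Hana, Jamal.
That is 1 win.

1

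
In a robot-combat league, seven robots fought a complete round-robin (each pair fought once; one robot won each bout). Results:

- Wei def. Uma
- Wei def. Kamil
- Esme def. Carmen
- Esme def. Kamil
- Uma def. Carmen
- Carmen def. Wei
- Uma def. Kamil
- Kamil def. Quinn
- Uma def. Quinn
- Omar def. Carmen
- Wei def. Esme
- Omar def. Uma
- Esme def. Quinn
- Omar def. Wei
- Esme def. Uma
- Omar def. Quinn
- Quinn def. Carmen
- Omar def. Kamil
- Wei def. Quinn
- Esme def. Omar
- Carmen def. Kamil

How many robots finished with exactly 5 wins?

Win totals: Omar 5, Quinn 1, Uma 3, Wei 4, Carmen 2, Kamil 1, Esme 5.
Exactly 5: Omar, Esme — 2 robots.

2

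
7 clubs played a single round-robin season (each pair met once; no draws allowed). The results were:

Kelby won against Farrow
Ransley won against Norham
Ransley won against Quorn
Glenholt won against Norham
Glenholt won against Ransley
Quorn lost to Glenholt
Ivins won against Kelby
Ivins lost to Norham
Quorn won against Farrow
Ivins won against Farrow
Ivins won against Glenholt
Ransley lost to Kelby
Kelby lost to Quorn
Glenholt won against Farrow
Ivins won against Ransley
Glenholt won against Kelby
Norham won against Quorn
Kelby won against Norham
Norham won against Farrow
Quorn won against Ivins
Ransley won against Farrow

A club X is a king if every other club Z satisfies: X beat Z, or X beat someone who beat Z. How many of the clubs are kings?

Kelby cannot reach Glenholt in two steps.
Glenholt reaches everyone (king).
Quorn reaches everyone (king).
Norham reaches everyone (king).
Ransley cannot reach Glenholt in two steps.
Farrow cannot reach Kelby, Glenholt, Quorn, Norham, Ransley, Ivins in two steps.
Ivins reaches everyone (king).
Kings: Glenholt, Quorn, Norham, Ivins — 4.

4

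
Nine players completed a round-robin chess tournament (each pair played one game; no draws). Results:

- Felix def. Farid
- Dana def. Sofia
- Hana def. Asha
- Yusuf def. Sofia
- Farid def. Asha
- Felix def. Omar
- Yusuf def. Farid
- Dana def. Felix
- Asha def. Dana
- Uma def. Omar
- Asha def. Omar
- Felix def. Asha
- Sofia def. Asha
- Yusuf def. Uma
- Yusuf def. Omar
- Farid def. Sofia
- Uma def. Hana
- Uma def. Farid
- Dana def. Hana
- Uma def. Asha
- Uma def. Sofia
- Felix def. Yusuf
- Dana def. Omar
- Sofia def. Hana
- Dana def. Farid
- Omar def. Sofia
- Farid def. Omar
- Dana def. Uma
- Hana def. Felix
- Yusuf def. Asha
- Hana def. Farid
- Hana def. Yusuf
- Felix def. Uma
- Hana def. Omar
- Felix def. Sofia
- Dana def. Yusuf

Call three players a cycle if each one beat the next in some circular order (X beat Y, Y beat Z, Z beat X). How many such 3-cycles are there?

13

Win totals: Felix 6, Hana 5, Asha 2, Omar 1, Farid 3, Uma 5, Dana 7, Yusuf 5, Sofia 2.
A player with w wins dominates both others in C(w,2) triples; summing gives 15 + 10 + 1 + 0 + 3 + 10 + 21 + 10 + 1 = 71 transitive triples.
Total triples C(9,3) = 84, so cyclic triples = 84 − 71 = 13.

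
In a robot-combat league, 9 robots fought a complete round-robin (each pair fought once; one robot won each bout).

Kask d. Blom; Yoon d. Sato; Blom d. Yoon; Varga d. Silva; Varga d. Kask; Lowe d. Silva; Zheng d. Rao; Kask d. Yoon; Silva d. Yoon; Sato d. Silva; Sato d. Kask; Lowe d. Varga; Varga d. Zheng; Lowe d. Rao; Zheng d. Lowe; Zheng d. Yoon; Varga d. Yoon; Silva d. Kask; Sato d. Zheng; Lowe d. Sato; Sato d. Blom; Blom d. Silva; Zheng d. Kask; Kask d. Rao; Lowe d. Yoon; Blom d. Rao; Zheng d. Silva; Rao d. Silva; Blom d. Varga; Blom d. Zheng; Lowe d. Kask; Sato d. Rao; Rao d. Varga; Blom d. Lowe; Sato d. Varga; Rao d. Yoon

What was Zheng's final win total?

5

Zheng's results: beat Lowe, Silva, Yoon, Kask, Rao; lost to Blom, Sato, Varga.
That is 5 wins.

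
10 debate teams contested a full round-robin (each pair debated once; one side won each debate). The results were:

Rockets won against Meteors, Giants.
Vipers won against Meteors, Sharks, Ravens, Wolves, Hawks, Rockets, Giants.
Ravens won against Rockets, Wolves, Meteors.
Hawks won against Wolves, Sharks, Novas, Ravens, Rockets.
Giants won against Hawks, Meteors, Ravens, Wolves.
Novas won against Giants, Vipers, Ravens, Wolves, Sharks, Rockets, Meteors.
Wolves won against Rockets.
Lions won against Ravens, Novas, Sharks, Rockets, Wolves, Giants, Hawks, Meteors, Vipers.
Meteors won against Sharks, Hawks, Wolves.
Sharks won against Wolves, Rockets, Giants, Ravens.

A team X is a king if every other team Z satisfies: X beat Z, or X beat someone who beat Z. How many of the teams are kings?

Meteors cannot reach Lions, Vipers in two steps.
Hawks cannot reach Lions in two steps.
Sharks cannot reach Lions, Novas, Vipers in two steps.
Ravens cannot reach Lions, Novas, Vipers in two steps.
Giants cannot reach Lions, Vipers in two steps.
Wolves cannot reach Hawks, Sharks, Ravens, Lions, Novas, Vipers in two steps.
Lions reaches everyone (king).
Novas cannot reach Lions in two steps.
Vipers cannot reach Lions in two steps.
Rockets cannot reach Lions, Novas, Vipers in two steps.
Kings: Lions — 1.

1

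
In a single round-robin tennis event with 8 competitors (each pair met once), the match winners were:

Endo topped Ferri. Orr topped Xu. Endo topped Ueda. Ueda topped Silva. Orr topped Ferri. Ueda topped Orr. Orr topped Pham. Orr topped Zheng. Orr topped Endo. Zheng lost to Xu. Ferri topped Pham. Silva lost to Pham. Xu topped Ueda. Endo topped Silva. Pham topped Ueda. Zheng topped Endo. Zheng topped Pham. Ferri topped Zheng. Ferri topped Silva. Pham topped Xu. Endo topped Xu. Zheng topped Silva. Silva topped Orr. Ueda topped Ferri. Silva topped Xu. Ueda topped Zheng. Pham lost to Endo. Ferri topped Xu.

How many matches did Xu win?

Xu's results: beat Ueda, Zheng; lost to Silva, Ferri, Pham, Orr, Endo.
That is 2 wins.

2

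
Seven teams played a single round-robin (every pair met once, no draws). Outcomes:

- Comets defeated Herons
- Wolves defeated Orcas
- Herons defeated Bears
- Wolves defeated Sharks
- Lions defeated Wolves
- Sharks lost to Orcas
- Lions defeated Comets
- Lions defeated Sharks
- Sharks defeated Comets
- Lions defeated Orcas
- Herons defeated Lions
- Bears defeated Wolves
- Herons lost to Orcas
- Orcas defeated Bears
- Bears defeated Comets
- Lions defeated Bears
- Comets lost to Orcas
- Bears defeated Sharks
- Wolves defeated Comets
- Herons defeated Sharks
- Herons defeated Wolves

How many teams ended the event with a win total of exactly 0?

0

Win totals: Lions 5, Herons 4, Orcas 4, Sharks 1, Comets 1, Bears 3, Wolves 3.
No team has exactly 0 wins.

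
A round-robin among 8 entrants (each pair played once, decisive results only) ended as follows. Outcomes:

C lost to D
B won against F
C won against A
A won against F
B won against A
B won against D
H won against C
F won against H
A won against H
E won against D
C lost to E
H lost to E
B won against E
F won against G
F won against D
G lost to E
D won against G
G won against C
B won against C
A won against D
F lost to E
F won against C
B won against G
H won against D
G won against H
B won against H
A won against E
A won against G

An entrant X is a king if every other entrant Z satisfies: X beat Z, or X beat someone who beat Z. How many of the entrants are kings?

A cannot reach B in two steps.
B reaches everyone (king).
C cannot reach B in two steps.
D cannot reach B, E, F in two steps.
E cannot reach B in two steps.
F cannot reach B, E in two steps.
G cannot reach B, E, F in two steps.
H cannot reach B, E, F in two steps.
Kings: B — 1.

1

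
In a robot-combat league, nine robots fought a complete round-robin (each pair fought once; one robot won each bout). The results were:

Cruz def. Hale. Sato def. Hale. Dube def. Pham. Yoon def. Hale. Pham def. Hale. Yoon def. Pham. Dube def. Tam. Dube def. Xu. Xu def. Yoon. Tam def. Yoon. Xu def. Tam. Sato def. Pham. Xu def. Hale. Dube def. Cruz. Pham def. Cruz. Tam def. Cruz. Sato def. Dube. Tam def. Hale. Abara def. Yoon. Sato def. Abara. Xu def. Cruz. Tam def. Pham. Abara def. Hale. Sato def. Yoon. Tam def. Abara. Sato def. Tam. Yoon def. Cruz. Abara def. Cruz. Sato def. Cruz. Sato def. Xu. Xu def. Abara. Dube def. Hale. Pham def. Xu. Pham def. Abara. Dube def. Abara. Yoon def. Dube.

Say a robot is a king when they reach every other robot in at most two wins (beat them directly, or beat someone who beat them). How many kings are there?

1

Cruz cannot reach Abara, Pham, Xu, Yoon, Tam, Dube, Sato in two steps.
Abara cannot reach Xu, Tam, Sato in two steps.
Pham cannot reach Dube, Sato in two steps.
Xu cannot reach Sato in two steps.
Yoon cannot reach Sato in two steps.
Tam cannot reach Sato in two steps.
Hale cannot reach Cruz, Abara, Pham, Xu, Yoon, Tam, Dube, Sato in two steps.
Dube cannot reach Sato in two steps.
Sato reaches everyone (king).
Kings: Sato — 1.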